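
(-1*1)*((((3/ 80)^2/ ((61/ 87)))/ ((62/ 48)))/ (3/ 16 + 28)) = -2349/ 42642050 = -0.00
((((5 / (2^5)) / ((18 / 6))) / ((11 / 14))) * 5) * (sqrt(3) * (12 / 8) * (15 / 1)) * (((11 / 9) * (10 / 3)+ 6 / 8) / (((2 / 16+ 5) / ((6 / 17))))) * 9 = 1367625 * sqrt(3) / 61336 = 38.62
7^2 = 49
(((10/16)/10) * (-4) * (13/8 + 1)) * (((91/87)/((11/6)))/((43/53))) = -101283/219472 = -0.46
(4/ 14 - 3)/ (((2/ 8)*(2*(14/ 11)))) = -209/ 49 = -4.27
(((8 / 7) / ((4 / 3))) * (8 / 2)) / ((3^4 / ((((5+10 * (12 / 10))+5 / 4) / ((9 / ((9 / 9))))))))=146 / 1701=0.09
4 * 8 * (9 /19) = 288 /19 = 15.16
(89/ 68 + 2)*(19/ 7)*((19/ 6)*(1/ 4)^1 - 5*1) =-37.80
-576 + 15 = -561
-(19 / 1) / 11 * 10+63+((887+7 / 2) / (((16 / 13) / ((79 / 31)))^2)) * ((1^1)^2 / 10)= 23138116799 / 54123520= 427.51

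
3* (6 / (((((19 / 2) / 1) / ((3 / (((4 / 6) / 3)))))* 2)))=243 / 19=12.79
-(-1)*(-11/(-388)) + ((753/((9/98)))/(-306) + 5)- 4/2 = -23.77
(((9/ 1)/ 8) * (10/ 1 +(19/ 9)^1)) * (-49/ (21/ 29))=-22127/ 24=-921.96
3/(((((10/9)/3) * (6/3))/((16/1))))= 64.80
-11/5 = -2.20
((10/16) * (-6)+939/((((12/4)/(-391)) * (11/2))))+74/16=-1958051/88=-22250.58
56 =56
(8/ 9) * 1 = 0.89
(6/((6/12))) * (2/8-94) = -1125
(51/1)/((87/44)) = 748/29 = 25.79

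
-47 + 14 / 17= -785 / 17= -46.18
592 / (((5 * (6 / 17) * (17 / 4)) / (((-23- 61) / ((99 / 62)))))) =-4152.37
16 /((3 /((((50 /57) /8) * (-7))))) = -700 /171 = -4.09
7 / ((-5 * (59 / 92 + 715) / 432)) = -278208 / 329195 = -0.85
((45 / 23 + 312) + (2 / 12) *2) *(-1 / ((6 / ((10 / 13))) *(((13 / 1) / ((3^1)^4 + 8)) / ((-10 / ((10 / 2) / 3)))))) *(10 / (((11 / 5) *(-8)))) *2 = -241256750 / 128271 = -1880.84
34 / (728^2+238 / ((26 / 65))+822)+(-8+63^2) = 3961.00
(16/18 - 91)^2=657721/81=8120.01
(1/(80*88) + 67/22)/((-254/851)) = -18246291/1788160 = -10.20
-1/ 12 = -0.08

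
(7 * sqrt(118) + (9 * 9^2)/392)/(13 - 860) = -sqrt(118)/121 - 729/332024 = -0.09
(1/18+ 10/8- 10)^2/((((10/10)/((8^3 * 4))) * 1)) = 12540032/81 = 154815.21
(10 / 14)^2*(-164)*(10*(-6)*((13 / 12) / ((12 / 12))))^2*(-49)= 17322500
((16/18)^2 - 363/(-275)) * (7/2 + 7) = 29911/1350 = 22.16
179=179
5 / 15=1 / 3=0.33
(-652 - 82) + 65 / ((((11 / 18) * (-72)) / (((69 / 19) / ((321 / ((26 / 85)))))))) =-558094915 / 760342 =-734.01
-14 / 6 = -7 / 3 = -2.33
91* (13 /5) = 1183 /5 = 236.60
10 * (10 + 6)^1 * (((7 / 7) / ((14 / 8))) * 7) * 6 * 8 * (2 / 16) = 3840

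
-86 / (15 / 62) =-5332 / 15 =-355.47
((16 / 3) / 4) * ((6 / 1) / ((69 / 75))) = 200 / 23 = 8.70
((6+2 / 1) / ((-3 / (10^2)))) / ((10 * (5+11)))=-5 / 3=-1.67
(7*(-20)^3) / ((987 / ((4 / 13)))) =-32000 / 1833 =-17.46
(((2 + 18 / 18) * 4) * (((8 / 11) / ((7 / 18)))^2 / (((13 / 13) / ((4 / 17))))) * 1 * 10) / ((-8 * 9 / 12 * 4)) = -414720 / 100793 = -4.11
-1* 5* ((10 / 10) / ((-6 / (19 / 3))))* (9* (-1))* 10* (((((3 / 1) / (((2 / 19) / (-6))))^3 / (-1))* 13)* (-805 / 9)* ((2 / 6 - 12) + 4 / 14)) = -31430932810875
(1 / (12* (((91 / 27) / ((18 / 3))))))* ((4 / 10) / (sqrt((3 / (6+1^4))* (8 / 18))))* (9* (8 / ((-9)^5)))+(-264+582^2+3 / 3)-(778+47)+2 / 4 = 675273 / 2-4* sqrt(21) / 110565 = 337636.50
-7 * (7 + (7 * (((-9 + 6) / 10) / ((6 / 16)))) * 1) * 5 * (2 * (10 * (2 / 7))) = -280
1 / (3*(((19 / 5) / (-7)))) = -35 / 57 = -0.61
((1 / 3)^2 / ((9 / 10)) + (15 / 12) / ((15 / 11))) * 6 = 337 / 54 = 6.24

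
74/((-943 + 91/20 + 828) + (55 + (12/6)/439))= -649720/486811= -1.33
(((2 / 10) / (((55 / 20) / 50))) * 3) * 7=840 / 11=76.36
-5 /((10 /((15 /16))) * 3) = -5 /32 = -0.16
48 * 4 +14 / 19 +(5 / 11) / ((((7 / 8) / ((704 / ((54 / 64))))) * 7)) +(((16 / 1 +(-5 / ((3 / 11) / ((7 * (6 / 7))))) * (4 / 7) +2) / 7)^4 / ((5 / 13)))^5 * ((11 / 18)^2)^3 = 16952722805648178547881433998734990358029766811780671991193158 / 200900158710255750292618333139570324979309375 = 84383819875911124.22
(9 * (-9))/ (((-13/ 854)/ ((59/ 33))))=1360422/ 143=9513.44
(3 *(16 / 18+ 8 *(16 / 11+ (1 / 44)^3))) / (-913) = -0.04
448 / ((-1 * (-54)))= 224 / 27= 8.30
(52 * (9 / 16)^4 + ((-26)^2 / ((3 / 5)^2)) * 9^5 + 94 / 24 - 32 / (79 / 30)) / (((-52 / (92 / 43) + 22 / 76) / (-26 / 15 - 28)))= 41957665454367253219 / 305626705920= 137284028.66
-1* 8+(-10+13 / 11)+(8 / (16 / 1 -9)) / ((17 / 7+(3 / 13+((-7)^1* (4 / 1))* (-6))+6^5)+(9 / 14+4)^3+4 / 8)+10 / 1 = -21529141027 / 3157673123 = -6.82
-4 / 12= -1 / 3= -0.33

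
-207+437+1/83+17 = 20502/83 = 247.01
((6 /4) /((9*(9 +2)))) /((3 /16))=8 /99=0.08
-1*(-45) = 45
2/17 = 0.12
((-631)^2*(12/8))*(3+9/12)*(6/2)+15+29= 53752087/8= 6719010.88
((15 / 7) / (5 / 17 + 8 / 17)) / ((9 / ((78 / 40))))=17 / 28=0.61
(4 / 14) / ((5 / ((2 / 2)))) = 2 / 35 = 0.06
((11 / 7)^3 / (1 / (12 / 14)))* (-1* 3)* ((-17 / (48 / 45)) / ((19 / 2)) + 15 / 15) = 1233837 / 182476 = 6.76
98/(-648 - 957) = -98/1605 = -0.06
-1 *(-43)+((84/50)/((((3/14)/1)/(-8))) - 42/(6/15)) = -3118/25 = -124.72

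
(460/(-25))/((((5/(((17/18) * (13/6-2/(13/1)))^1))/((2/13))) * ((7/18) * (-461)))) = 245548/40902225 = 0.01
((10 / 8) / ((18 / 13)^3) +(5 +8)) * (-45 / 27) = -1571245 / 69984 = -22.45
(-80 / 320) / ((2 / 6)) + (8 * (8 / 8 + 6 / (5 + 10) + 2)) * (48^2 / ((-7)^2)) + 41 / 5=1260677 / 980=1286.41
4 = 4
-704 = -704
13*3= 39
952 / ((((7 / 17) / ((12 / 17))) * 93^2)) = 544 / 2883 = 0.19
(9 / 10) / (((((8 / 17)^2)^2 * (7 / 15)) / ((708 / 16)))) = 399146859 / 229376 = 1740.14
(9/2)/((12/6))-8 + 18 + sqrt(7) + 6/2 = 17.90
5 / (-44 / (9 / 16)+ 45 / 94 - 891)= -4230 / 819557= -0.01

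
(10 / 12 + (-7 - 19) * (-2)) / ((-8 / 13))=-4121 / 48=-85.85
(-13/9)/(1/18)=-26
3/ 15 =1/ 5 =0.20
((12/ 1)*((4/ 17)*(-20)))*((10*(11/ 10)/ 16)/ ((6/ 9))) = -990/ 17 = -58.24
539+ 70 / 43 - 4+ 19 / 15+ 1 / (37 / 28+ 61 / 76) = 7847752 / 14577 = 538.37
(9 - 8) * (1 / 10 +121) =1211 / 10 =121.10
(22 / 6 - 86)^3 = -15069223 / 27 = -558119.37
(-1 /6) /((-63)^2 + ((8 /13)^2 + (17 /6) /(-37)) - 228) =-6253 /140366173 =-0.00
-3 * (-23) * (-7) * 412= -198996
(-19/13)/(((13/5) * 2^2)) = -95/676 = -0.14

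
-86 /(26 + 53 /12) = -1032 /365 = -2.83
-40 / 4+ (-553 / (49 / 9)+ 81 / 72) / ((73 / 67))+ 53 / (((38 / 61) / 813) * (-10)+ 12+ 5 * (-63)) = -102.37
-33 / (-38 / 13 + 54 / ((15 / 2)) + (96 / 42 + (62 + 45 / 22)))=-330330 / 706787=-0.47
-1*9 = -9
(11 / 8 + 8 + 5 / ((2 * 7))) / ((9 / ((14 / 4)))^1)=545 / 144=3.78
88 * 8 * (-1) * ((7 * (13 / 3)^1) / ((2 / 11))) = -352352 / 3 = -117450.67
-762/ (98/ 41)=-15621/ 49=-318.80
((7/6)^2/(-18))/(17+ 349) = -49/237168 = -0.00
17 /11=1.55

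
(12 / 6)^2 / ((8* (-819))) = -1 / 1638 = -0.00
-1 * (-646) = 646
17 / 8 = 2.12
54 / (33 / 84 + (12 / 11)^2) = 182952 / 5363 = 34.11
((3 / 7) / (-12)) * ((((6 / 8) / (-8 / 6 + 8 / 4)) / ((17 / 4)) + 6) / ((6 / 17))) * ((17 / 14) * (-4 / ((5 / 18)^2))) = 97767 / 2450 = 39.90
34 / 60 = 17 / 30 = 0.57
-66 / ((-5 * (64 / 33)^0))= 66 / 5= 13.20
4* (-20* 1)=-80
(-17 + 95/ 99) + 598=57614/ 99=581.96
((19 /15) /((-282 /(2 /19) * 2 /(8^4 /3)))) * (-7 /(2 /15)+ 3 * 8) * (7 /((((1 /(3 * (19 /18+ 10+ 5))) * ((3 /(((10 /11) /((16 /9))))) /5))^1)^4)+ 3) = 362412452994169957 /1981805760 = 182869815.15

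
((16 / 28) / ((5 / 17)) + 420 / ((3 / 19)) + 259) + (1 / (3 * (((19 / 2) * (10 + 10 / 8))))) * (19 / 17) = 46925003 / 16065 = 2920.95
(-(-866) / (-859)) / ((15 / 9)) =-2598 / 4295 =-0.60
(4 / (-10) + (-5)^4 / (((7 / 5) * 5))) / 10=3111 / 350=8.89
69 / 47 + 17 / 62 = 5077 / 2914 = 1.74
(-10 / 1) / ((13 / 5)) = -50 / 13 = -3.85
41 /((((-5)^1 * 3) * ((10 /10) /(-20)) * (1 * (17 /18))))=984 /17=57.88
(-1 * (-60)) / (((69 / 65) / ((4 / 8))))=650 / 23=28.26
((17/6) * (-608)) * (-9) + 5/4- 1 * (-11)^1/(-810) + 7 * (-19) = 24903023/1620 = 15372.24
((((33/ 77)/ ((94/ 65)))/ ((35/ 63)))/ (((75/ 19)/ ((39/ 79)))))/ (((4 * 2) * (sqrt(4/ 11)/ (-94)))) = -86697 * sqrt(11)/ 221200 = -1.30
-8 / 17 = -0.47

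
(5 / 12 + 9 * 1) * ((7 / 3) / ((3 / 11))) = 8701 / 108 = 80.56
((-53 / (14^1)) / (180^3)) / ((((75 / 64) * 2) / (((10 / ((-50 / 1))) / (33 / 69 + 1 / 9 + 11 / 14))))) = 1219 / 30261093750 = 0.00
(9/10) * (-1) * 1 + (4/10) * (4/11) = -83/110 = -0.75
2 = 2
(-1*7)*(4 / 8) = -3.50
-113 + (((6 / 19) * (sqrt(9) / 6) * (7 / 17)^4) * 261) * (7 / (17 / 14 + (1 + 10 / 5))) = -10395617299 / 93627041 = -111.03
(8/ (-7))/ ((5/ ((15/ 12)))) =-2/ 7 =-0.29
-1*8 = -8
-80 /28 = -20 /7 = -2.86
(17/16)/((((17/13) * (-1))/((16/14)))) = -13/14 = -0.93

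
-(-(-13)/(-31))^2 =-169/961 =-0.18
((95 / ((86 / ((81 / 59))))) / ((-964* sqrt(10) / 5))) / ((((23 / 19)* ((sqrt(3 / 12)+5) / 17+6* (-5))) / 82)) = 0.01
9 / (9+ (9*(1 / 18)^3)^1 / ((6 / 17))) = 34992 / 35009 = 1.00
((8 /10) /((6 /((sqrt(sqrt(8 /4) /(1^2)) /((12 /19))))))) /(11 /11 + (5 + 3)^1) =19*2^(1 /4) /810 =0.03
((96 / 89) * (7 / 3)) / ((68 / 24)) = 1344 / 1513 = 0.89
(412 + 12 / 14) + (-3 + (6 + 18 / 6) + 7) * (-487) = -41427 / 7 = -5918.14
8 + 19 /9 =91 /9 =10.11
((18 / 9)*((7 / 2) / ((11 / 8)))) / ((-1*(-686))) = 4 / 539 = 0.01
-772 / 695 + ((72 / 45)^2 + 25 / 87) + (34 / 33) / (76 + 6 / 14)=622730129 / 355836525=1.75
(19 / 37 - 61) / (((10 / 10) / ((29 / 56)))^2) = -16.22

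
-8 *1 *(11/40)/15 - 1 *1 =-86/75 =-1.15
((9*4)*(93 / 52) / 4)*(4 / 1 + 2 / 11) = 19251 / 286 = 67.31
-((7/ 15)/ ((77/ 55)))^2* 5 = -5/ 9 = -0.56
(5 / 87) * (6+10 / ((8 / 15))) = 165 / 116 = 1.42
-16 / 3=-5.33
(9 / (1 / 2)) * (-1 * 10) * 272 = -48960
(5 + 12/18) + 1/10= 173/30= 5.77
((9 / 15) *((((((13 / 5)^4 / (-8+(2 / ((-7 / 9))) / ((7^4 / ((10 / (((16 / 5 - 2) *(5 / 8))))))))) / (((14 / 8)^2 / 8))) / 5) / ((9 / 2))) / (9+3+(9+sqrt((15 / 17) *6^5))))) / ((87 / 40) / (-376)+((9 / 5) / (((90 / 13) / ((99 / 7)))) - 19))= -785489422075904 / 9267448264223079375+26403005784064 *sqrt(170) / 1029716473802564375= 0.00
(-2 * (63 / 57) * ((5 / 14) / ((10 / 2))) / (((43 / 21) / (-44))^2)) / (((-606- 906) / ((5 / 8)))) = 4235 / 140524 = 0.03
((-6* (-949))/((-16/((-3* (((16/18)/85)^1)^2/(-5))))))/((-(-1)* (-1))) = 7592/325125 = 0.02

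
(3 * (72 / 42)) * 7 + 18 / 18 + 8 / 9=341 / 9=37.89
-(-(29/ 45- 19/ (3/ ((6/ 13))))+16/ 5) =-641/ 117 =-5.48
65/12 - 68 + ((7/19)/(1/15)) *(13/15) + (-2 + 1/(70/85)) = -58.58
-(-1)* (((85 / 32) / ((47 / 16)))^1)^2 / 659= 7225 / 5822924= 0.00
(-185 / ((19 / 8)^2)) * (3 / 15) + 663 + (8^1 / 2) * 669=1203011 / 361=3332.44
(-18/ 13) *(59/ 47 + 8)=-7830/ 611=-12.82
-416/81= -5.14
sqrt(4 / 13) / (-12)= -sqrt(13) / 78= -0.05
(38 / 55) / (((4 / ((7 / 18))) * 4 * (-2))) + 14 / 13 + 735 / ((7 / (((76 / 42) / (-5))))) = -7604929 / 205920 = -36.93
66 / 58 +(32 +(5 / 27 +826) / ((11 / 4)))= 2873029 / 8613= 333.57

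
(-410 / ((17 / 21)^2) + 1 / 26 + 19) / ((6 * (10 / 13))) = -303867 / 2312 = -131.43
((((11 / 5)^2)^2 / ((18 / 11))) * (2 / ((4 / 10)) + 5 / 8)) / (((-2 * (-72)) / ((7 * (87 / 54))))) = 6.31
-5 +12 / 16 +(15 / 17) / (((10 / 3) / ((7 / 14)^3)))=-4.22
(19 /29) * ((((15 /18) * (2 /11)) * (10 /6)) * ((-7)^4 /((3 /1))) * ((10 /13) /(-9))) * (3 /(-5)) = 2280950 /335907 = 6.79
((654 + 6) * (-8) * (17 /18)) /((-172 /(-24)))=-29920 /43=-695.81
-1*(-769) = 769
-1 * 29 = -29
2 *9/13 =18/13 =1.38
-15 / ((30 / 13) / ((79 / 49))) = -1027 / 98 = -10.48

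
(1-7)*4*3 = -72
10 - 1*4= 6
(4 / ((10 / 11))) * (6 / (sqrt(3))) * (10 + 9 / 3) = 572 * sqrt(3) / 5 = 198.15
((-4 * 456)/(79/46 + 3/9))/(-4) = 62928/283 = 222.36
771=771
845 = 845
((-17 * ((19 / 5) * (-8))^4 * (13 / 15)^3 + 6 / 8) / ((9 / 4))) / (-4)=79746804003011 / 75937500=1050163.67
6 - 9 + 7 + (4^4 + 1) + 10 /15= 785 /3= 261.67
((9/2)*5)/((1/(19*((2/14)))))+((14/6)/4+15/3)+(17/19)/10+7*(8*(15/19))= 46601/420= 110.95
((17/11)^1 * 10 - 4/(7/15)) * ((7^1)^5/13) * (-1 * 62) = -78896860/143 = -551726.29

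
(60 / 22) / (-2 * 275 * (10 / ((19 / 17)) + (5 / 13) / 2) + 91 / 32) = -237120 / 436804753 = -0.00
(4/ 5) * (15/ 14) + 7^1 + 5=90/ 7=12.86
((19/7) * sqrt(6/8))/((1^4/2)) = 19 * sqrt(3)/7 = 4.70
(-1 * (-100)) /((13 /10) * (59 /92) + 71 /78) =3588000 /62573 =57.34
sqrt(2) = 1.41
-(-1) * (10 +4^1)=14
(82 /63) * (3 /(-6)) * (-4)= 164 /63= 2.60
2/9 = 0.22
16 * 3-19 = 29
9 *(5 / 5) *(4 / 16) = 9 / 4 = 2.25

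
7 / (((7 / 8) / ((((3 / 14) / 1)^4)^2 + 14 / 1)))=20661053345 / 184473632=112.00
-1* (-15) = 15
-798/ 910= -57/ 65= -0.88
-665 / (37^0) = -665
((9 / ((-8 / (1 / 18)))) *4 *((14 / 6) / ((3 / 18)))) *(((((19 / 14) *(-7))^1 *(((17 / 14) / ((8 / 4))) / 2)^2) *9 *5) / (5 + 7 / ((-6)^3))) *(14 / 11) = 35.33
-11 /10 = -1.10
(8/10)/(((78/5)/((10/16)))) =5/156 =0.03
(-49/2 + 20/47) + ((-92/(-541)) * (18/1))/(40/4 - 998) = -24.08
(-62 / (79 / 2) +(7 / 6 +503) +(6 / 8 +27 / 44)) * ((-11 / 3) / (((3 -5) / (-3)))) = -2627651 / 948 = -2771.78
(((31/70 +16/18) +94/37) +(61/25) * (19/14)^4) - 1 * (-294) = 97910699633/319813200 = 306.15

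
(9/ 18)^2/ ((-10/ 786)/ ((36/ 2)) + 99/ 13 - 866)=-45981/ 157877662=-0.00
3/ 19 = 0.16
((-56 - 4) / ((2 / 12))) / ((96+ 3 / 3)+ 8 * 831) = -0.05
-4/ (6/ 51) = -34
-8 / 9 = -0.89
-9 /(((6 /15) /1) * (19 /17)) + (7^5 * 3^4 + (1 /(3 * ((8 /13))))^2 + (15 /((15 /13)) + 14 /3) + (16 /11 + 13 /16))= 163886816429 /120384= 1361367.10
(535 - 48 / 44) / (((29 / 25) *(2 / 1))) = 146825 / 638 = 230.13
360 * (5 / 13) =1800 / 13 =138.46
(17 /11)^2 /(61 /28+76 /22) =8092 /19085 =0.42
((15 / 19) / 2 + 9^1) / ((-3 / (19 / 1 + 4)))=-2737 / 38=-72.03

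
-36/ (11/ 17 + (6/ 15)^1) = -3060/ 89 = -34.38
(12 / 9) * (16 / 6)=32 / 9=3.56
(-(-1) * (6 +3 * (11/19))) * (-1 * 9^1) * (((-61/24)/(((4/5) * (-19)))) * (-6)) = 403515/5776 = 69.86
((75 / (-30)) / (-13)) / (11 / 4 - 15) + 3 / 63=61 / 1911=0.03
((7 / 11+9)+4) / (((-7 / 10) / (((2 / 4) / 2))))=-375 / 77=-4.87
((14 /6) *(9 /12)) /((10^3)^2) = 7 /4000000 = 0.00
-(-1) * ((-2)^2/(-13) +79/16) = 963/208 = 4.63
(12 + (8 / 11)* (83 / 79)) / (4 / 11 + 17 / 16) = 177472 / 19829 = 8.95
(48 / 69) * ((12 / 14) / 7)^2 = 576 / 55223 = 0.01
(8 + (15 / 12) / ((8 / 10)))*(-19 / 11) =-2907 / 176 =-16.52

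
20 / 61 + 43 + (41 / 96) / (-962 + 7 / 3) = 243491803 / 5619808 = 43.33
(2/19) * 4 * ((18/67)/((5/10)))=288/1273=0.23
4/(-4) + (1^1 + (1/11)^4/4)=1/58564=0.00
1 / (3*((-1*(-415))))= 1 / 1245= 0.00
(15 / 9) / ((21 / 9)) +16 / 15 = 187 / 105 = 1.78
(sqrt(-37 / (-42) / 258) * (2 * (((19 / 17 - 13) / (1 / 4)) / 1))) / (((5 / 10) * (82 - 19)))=-1616 * sqrt(11137) / 967113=-0.18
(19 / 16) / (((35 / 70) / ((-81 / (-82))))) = 1539 / 656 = 2.35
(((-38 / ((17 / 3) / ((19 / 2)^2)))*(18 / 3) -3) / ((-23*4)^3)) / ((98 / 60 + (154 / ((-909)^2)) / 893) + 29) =113967546046515 / 748041852466812976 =0.00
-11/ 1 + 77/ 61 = -594/ 61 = -9.74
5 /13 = 0.38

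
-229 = -229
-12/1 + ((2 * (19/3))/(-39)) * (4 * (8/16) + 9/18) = -1499/117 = -12.81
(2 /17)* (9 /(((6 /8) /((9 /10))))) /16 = 27 /340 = 0.08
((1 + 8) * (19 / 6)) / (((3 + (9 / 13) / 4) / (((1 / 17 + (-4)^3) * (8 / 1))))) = -4295824 / 935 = -4594.46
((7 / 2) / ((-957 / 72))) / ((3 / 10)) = -280 / 319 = -0.88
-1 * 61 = -61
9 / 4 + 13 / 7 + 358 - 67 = 8263 / 28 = 295.11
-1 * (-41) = 41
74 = 74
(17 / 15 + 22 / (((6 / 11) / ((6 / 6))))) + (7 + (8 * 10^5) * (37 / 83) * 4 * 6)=10656060341 / 1245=8559084.61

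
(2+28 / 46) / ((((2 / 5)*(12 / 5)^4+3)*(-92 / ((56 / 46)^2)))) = -12250000 / 4743025109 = -0.00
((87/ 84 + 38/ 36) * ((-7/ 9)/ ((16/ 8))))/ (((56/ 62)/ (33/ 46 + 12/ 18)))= -3120367/ 2503872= -1.25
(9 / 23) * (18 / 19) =162 / 437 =0.37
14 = 14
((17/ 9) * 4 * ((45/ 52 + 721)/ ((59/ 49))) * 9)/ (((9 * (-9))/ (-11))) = 343951531/ 62127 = 5536.26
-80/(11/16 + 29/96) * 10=-808.42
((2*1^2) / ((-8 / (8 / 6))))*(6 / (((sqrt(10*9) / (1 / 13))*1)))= -sqrt(10) / 195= -0.02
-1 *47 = -47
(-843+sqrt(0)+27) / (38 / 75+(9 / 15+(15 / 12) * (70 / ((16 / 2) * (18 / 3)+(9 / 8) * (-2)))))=-3733200 / 13813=-270.27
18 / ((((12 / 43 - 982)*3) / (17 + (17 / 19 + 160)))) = -436020 / 401033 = -1.09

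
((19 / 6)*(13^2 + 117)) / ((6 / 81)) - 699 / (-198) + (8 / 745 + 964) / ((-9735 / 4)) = 12229.63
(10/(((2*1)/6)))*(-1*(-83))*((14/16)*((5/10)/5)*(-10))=-8715/4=-2178.75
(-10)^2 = 100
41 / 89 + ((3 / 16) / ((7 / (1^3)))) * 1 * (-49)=-1213 / 1424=-0.85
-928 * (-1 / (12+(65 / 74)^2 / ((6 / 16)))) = 1905648 / 28867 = 66.01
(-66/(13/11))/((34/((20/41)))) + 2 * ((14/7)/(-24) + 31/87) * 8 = 2811560/788307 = 3.57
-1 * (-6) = 6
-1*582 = -582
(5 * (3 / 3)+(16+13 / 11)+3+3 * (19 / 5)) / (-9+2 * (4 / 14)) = -4.34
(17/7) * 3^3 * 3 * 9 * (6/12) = 12393/14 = 885.21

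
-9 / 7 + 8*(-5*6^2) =-10089 / 7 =-1441.29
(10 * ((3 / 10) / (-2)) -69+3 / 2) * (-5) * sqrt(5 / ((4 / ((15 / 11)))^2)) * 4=1051.97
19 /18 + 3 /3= 37 /18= 2.06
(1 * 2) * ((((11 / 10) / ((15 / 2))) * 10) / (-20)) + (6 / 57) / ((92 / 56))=-2707 / 32775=-0.08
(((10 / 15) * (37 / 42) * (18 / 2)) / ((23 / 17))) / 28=629 / 4508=0.14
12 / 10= 6 / 5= 1.20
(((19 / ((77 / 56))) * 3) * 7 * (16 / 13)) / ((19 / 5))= 13440 / 143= 93.99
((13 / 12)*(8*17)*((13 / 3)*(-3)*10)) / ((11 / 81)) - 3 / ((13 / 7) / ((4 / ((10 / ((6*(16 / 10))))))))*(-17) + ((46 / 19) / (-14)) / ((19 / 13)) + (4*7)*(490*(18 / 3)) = -529509932641 / 9034025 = -58612.85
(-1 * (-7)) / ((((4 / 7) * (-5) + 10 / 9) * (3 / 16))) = -1176 / 55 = -21.38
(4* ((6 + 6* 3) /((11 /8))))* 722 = 554496 /11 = 50408.73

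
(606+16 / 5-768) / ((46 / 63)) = -217.49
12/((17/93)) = 1116/17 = 65.65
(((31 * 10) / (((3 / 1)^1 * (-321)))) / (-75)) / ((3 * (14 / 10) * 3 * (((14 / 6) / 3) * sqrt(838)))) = 31 * sqrt(838) / 59314059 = 0.00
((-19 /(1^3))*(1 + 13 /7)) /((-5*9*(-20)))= -19 /315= -0.06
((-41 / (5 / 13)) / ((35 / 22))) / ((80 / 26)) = -76219 / 3500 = -21.78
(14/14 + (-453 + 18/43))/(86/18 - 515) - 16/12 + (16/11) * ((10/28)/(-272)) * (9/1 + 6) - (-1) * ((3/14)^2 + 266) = 102962392949/387704856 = 265.57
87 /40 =2.18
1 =1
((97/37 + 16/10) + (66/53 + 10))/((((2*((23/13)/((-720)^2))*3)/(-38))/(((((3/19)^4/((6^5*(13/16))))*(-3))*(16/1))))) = 41929021440/309361477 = 135.53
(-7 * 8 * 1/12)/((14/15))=-5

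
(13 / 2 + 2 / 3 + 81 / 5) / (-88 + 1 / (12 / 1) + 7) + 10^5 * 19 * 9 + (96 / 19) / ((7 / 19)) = 581143956266 / 33985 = 17100013.43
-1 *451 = -451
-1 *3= -3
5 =5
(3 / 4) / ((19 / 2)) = 3 / 38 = 0.08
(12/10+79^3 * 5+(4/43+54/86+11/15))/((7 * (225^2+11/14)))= 3180104974/457150845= 6.96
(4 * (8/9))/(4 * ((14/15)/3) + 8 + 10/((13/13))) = 80/433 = 0.18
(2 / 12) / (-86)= -1 / 516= -0.00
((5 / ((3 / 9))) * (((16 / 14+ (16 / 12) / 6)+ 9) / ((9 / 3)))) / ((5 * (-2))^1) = -653 / 126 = -5.18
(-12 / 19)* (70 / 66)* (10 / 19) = -1400 / 3971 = -0.35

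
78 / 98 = 39 / 49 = 0.80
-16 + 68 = 52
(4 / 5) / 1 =4 / 5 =0.80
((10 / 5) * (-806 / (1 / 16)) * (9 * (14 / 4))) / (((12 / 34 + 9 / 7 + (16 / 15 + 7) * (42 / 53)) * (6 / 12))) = -51241095360 / 253261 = -202325.25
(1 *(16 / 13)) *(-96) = -1536 / 13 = -118.15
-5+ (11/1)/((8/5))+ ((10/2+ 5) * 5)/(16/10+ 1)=2195/104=21.11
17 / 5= 3.40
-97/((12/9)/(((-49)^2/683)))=-698691/2732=-255.74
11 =11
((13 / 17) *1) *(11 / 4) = 143 / 68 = 2.10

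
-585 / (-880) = 117 / 176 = 0.66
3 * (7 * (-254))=-5334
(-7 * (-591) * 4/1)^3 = 4531443158592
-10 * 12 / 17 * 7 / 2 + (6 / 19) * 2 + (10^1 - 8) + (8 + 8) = -6.07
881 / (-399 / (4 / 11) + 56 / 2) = -3524 / 4277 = -0.82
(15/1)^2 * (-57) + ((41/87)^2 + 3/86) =-8348061277/650934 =-12824.74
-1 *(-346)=346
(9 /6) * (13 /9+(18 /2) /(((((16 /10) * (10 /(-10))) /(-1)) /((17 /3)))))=2399 /48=49.98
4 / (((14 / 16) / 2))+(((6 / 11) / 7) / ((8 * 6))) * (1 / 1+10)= 513 / 56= 9.16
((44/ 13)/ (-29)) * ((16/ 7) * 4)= -2816/ 2639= -1.07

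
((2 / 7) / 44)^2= 1 / 23716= 0.00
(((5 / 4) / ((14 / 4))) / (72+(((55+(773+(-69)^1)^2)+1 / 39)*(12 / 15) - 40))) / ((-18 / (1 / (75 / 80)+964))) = -6721 / 139195656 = -0.00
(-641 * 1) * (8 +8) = -10256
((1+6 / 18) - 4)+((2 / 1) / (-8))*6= -25 / 6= -4.17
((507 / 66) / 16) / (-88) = -169 / 30976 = -0.01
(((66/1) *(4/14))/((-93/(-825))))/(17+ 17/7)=9075/1054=8.61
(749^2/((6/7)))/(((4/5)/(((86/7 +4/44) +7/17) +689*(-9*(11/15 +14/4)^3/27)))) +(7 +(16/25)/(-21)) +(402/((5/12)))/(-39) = -94244537870865232937/6616209600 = -14244490965.17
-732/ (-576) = 61/ 48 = 1.27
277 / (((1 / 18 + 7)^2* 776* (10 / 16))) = 89748 / 7822565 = 0.01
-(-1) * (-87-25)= -112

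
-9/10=-0.90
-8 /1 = -8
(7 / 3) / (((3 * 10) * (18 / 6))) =7 / 270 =0.03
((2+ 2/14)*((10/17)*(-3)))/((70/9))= -405/833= -0.49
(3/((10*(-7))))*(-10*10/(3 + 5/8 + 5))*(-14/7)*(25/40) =-100/161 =-0.62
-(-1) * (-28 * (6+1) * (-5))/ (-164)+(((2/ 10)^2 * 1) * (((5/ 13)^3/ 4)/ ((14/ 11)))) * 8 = -3765600/ 630539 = -5.97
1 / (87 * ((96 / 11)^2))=0.00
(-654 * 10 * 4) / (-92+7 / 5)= 43600 / 151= 288.74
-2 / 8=-1 / 4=-0.25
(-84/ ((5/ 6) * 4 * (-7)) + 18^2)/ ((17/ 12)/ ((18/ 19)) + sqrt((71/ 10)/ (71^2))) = 8113878864/ 37013467- 38211264 * sqrt(710)/ 185067335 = 213.71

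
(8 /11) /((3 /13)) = 104 /33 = 3.15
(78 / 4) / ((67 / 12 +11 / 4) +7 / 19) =2223 / 992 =2.24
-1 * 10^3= -1000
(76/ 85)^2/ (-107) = -5776/ 773075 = -0.01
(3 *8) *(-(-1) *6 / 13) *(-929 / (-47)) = 133776 / 611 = 218.95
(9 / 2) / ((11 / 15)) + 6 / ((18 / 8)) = 581 / 66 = 8.80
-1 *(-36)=36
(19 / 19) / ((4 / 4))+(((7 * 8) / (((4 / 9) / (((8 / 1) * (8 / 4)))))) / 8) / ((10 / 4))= 509 / 5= 101.80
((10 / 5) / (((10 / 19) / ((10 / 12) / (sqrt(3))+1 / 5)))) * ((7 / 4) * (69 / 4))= 9177 / 400+3059 * sqrt(3) / 96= 78.13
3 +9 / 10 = 39 / 10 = 3.90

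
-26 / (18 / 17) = -221 / 9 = -24.56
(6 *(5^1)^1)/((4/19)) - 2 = 281/2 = 140.50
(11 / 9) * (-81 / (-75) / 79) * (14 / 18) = 77 / 5925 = 0.01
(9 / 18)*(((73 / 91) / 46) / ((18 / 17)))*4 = 1241 / 37674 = 0.03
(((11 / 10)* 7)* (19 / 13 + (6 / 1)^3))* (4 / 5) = 1339.56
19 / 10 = 1.90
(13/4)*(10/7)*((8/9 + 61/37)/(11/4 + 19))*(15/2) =274625/67599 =4.06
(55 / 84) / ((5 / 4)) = 11 / 21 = 0.52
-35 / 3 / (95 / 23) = -161 / 57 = -2.82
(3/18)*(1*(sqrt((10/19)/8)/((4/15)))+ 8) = 1.49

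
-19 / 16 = -1.19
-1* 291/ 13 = -291/ 13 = -22.38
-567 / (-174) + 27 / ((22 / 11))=486 / 29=16.76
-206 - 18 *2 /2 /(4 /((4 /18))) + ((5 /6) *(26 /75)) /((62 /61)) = -576737 /2790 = -206.72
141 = 141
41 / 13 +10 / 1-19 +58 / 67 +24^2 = 571.02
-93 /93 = -1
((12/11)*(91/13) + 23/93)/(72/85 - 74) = -685525/6361014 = -0.11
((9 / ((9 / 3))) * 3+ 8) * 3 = 51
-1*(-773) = 773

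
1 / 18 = 0.06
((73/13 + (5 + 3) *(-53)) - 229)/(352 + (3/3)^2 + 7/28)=-33664/18369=-1.83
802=802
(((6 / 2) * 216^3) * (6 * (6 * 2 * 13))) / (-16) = -1768635648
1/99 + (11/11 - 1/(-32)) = 3299/3168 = 1.04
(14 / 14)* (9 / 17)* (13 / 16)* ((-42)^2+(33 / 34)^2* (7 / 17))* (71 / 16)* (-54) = -7776940938039 / 42762752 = -181862.50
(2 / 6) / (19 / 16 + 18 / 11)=176 / 1491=0.12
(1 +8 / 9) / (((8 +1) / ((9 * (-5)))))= -85 / 9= -9.44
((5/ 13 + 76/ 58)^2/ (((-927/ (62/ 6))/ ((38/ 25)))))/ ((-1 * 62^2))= 0.00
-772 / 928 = -193 / 232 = -0.83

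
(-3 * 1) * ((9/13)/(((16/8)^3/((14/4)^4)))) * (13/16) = -64827/2048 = -31.65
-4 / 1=-4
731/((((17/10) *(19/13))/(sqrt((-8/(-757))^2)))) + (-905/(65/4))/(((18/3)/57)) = -98344914/186979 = -525.97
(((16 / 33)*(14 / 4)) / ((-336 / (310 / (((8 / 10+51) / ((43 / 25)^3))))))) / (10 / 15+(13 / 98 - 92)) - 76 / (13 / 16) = -24880942901506 / 266001718125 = -93.54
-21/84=-1/4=-0.25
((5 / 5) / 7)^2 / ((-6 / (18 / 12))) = -1 / 196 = -0.01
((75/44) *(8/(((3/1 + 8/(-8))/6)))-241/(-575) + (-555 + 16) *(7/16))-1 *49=-24640609/101200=-243.48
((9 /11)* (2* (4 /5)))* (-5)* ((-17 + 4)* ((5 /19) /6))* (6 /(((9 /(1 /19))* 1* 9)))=520 /35739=0.01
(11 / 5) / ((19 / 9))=99 / 95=1.04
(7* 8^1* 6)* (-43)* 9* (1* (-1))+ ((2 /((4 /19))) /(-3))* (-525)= 131694.50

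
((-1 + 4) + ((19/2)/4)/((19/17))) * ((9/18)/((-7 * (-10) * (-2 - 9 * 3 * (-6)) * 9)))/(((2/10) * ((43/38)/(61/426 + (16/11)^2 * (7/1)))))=600432167/357473571840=0.00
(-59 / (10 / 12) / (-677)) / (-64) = -177 / 108320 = -0.00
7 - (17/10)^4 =-13521/10000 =-1.35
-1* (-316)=316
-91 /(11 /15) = -1365 /11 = -124.09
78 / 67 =1.16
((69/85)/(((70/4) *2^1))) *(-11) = -759/2975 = -0.26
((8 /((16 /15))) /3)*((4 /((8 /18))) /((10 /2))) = 9 /2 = 4.50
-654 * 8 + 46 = -5186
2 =2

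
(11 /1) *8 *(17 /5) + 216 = 2576 /5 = 515.20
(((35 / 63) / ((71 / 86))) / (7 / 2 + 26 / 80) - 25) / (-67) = 2426975 / 6550389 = 0.37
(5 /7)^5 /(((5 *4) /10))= 3125 /33614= 0.09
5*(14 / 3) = 70 / 3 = 23.33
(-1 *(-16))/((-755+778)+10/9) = 144/217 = 0.66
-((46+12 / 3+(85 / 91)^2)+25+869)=-7824489 / 8281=-944.87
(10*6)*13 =780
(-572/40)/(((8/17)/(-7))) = 17017/80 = 212.71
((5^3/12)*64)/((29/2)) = 4000/87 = 45.98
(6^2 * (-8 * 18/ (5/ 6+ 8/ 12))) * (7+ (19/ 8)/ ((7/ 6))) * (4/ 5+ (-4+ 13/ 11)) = 2205792/ 35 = 63022.63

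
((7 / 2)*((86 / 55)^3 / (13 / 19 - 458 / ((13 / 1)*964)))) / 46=132518769292 / 295059573875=0.45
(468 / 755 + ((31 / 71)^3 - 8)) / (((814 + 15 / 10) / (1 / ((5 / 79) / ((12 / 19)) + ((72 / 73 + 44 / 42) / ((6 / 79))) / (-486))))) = -198952277822780184 / 1002974909155945855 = -0.20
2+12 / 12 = 3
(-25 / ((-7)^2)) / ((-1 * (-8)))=-25 / 392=-0.06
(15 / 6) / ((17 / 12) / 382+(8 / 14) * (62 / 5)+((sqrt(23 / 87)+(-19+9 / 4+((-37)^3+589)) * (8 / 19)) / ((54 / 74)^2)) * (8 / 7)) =-5400218789649218203344900 / 97741361718833572251418076767- 2944102534831584000 * sqrt(2001) / 97741361718833572251418076767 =-0.00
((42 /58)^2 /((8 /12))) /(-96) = -441 /53824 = -0.01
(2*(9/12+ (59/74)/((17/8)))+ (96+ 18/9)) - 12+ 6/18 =334315/3774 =88.58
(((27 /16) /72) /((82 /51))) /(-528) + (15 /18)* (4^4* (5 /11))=537395047 /5541888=96.97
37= 37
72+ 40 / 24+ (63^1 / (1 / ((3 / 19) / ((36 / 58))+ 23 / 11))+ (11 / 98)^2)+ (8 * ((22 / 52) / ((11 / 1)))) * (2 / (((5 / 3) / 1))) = 86815780277 / 391411020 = 221.80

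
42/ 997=0.04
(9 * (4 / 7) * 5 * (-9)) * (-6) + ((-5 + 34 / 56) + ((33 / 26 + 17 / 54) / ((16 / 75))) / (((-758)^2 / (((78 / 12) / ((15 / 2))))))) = 601246182461 / 434370384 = 1384.18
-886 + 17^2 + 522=-75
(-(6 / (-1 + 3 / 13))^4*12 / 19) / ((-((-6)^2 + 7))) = 27761292 / 510625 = 54.37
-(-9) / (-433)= -9 / 433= -0.02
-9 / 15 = -3 / 5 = -0.60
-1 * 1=-1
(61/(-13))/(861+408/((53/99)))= -3233/1118325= -0.00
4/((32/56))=7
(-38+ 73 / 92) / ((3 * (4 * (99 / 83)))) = -94703 / 36432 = -2.60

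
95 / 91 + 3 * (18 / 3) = 1733 / 91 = 19.04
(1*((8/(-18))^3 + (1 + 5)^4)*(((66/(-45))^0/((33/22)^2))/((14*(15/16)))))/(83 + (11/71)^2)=1088533376/2059451973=0.53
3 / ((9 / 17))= 5.67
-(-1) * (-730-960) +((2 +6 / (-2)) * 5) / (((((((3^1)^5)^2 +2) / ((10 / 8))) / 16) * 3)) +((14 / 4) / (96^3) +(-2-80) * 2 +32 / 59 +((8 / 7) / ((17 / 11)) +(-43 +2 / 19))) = -26422463215717964149 / 13938740259913728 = -1895.61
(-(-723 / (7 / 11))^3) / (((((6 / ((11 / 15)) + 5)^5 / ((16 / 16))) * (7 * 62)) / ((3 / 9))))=27004436445006009 / 9541658320118750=2.83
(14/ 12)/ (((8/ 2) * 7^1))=1/ 24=0.04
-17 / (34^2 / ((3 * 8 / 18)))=-1 / 51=-0.02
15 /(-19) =-15 /19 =-0.79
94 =94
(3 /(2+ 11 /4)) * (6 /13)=72 /247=0.29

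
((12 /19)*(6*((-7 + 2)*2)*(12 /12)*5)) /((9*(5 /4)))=-320 /19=-16.84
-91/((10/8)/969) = -352716/5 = -70543.20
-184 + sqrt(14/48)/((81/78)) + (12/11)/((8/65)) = -3853/22 + 13 * sqrt(42)/162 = -174.62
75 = 75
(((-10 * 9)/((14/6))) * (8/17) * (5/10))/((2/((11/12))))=-495/119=-4.16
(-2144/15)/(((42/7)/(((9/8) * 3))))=-402/5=-80.40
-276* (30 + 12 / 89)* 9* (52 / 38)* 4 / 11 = -692857152 / 18601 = -37248.38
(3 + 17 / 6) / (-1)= -35 / 6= -5.83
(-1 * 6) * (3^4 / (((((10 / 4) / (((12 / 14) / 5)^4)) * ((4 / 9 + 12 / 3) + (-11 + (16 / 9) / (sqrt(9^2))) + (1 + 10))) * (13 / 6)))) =-76527504 / 4584409375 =-0.02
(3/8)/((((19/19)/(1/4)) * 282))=1/3008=0.00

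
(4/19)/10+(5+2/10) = 496/95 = 5.22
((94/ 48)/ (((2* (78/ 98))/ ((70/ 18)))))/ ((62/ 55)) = 4433275/ 1044576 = 4.24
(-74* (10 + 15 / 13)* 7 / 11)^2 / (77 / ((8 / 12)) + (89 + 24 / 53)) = 23920011304 / 17770181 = 1346.08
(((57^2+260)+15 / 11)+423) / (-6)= -43267 / 66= -655.56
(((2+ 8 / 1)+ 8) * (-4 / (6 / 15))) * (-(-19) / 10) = -342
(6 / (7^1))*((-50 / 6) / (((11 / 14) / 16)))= -1600 / 11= -145.45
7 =7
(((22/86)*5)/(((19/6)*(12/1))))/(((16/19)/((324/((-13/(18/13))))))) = -40095/29068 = -1.38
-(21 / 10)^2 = -441 / 100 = -4.41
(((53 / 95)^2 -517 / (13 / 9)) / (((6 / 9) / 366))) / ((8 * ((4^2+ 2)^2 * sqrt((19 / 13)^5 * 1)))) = -4158968593 * sqrt(247) / 2228489100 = -29.33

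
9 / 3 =3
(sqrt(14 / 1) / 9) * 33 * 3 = 11 * sqrt(14) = 41.16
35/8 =4.38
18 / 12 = 3 / 2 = 1.50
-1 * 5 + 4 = -1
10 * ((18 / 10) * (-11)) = -198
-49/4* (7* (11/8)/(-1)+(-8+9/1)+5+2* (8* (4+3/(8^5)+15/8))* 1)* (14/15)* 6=-63486213/10240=-6199.83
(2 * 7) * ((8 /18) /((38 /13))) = 364 /171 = 2.13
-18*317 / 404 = -2853 / 202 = -14.12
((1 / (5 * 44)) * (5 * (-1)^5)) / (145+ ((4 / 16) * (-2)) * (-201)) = -1 / 10802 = -0.00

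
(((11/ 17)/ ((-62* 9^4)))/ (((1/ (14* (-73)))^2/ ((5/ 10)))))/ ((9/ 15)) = -1.38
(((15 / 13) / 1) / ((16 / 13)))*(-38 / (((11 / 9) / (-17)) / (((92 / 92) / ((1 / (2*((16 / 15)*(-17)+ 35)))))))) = 66861 / 4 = 16715.25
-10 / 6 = -5 / 3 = -1.67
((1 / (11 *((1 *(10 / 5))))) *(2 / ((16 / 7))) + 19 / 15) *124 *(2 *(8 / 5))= 427676 / 825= 518.40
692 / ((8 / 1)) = 173 / 2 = 86.50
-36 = -36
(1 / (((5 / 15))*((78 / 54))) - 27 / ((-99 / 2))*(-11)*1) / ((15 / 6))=-102 / 65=-1.57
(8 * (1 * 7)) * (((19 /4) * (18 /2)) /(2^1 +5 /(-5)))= 2394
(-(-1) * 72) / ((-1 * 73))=-72 / 73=-0.99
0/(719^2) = 0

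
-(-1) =1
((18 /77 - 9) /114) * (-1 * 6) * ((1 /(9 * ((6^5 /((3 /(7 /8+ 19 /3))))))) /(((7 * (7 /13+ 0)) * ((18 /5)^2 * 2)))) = 8125 /289310380128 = 0.00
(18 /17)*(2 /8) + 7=247 /34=7.26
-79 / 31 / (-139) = 79 / 4309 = 0.02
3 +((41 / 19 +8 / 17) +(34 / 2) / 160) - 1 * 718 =-36809869 / 51680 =-712.27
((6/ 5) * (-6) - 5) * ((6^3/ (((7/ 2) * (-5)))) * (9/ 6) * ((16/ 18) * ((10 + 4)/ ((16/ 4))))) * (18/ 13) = 316224/ 325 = 973.00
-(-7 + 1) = 6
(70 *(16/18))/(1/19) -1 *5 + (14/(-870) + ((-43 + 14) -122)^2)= 31291559/1305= 23978.21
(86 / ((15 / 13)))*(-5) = -1118 / 3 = -372.67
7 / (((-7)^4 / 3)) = 3 / 343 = 0.01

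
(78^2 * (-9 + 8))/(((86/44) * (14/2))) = -133848/301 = -444.68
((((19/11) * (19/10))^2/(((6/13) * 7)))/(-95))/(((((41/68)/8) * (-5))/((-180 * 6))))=-436561632/4340875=-100.57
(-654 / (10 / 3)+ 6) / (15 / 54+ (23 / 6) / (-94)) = -1609092 / 2005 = -802.54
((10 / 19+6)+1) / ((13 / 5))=2.89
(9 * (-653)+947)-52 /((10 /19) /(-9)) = -20204 /5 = -4040.80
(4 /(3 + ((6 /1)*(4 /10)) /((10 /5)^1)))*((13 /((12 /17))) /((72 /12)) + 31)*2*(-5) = -61325 /189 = -324.47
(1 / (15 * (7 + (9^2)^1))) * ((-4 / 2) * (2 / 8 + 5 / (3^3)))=-47 / 71280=-0.00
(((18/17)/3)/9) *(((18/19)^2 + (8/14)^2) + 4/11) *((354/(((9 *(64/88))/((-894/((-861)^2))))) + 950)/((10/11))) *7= 72516378790112/159232044195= 455.41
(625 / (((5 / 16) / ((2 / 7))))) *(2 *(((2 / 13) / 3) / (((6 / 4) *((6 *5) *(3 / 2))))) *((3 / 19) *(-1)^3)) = -6400 / 46683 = -0.14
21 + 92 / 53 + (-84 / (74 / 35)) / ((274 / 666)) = -536105 / 7261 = -73.83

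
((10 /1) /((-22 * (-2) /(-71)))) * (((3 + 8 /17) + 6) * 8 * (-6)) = 1371720 /187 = 7335.40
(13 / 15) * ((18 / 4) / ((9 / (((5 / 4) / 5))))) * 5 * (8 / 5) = 13 / 15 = 0.87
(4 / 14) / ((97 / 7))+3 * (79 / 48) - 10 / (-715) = 1103489 / 221936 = 4.97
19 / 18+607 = 10945 / 18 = 608.06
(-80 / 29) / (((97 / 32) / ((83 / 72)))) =-26560 / 25317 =-1.05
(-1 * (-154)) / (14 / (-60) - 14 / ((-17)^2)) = -190740 / 349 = -546.53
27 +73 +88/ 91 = 9188/ 91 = 100.97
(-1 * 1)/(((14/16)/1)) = -8/7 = -1.14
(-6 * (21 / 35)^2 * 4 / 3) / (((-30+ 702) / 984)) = -738 / 175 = -4.22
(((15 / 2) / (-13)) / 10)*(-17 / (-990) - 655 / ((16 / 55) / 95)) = 1694075489 / 137280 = 12340.29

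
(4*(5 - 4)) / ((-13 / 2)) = -8 / 13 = -0.62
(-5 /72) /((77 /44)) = -5 /126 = -0.04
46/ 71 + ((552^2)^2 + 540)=92844528156.65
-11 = -11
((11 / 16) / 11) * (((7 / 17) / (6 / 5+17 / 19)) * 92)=15295 / 13532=1.13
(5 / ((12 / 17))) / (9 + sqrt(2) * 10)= -15 / 28 + 25 * sqrt(2) / 42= 0.31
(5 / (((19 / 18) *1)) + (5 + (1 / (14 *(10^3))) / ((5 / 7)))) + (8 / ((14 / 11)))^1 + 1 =22640133 / 1330000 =17.02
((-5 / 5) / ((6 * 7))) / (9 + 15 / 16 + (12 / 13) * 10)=-104 / 83727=-0.00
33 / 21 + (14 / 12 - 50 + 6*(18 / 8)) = -709 / 21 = -33.76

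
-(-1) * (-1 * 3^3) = -27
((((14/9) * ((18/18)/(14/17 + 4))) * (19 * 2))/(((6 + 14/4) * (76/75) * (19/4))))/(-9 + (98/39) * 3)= -154700/843657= -0.18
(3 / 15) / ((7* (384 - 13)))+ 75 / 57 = 324644 / 246715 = 1.32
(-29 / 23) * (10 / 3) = -4.20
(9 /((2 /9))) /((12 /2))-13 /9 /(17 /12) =1169 /204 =5.73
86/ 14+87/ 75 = 1278/ 175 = 7.30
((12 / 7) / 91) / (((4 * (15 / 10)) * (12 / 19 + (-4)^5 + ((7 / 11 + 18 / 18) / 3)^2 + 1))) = -4598 / 1496785017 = -0.00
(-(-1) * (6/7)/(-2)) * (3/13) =-9/91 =-0.10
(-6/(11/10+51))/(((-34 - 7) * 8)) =15/42722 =0.00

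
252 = 252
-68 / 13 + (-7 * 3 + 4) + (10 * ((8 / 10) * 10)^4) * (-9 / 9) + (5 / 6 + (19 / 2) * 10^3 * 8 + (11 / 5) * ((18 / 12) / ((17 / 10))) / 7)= 325045243 / 9282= 35018.88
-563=-563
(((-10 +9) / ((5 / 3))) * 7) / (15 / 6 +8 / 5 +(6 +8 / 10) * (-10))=14 / 213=0.07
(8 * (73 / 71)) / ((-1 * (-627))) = 584 / 44517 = 0.01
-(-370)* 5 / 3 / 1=616.67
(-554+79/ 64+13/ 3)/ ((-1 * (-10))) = -105299/ 1920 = -54.84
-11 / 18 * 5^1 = -55 / 18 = -3.06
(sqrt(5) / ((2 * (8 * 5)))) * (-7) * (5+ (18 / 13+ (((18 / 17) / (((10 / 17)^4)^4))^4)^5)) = -1508578780167838187488814155073844184406857633979663788370444833460430520175169198433656276834236254214853634103702518947005389029223618730387949979755832874678943450201183723023506315858347860536025078417081254938260305005983753956385841780856443888949106867397516118915980943133206149692149299925333350991178897843315669516368745789888518983108218042824150279850244292077780827629338704891 * sqrt(5) / 99182128906250000000000000000000000000000000000000000000000000000000000000000000000000000000000000000000000000000000000000000000000000000000000000000000000000000000000000000000000000000000000000000000000000000000000000000000000000000000000000000000000000000000000000000000000000000000000000000000000000000000000000000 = -34011013264874867532767760000000000000000000000000000000000000000000000000.00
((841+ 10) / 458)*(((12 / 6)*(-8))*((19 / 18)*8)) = -517408 / 2061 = -251.05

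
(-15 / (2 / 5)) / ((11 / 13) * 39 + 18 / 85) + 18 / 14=0.16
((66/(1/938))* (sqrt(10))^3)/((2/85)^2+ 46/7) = 15654985500* sqrt(10)/166189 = 297886.21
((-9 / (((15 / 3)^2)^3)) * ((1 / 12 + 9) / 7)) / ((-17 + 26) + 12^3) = -109 / 253312500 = -0.00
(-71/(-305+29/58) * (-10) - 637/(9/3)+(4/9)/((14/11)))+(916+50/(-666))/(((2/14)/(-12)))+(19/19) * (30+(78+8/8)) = -5208030400/67599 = -77043.01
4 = 4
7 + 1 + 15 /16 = 143 /16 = 8.94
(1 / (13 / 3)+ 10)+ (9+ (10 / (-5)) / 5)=1224 / 65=18.83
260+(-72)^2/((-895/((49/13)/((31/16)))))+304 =199362084/360685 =552.73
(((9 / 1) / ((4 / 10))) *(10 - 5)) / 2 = 225 / 4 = 56.25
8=8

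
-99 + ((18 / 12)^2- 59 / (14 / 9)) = -3771 / 28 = -134.68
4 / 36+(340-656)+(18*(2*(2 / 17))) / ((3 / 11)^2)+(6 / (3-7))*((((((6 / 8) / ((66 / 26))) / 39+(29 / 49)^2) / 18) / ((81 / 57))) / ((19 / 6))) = -75341101469 / 290943576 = -258.95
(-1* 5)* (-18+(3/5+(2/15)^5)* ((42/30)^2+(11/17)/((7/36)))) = 33496590983/451828125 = 74.14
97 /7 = 13.86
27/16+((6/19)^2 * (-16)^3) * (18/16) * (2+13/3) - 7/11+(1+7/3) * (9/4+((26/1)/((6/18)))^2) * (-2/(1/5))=-688142581/3344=-205784.26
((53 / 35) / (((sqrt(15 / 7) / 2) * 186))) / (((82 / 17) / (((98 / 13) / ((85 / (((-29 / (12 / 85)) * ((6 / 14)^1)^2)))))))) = -26129 * sqrt(105) / 34698300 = -0.01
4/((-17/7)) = -1.65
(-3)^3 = -27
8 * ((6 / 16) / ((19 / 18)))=54 / 19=2.84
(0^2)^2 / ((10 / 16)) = 0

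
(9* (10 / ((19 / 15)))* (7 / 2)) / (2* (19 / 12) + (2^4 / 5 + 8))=141750 / 8189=17.31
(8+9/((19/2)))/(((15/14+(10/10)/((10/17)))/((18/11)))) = 5.28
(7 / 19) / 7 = 1 / 19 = 0.05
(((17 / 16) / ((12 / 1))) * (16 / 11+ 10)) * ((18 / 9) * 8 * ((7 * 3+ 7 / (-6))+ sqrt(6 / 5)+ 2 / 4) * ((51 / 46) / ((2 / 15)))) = 54621 * sqrt(30) / 2024+ 5553135 / 2024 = 2891.46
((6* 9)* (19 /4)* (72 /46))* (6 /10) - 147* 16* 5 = -11519.11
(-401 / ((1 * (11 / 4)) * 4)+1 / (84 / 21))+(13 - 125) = -6521 / 44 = -148.20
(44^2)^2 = 3748096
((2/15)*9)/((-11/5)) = -6/11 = -0.55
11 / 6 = 1.83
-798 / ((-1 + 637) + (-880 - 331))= 798 / 575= 1.39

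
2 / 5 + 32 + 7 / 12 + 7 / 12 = 1007 / 30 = 33.57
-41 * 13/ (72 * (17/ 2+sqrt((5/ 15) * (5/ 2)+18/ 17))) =-154037/ 172236+533 * sqrt(19686)/ 516708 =-0.75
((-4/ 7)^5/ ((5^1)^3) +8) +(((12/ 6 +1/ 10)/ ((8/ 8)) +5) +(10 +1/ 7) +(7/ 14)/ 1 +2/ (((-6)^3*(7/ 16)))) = 25.72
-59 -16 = -75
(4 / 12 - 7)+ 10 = 10 / 3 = 3.33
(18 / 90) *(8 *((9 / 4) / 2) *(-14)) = -126 / 5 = -25.20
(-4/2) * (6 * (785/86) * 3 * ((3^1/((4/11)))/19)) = -233145/1634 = -142.68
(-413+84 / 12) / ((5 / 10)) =-812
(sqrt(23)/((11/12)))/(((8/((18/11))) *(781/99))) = 243 *sqrt(23)/8591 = 0.14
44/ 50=22/ 25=0.88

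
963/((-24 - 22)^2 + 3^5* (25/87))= 27927/63389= 0.44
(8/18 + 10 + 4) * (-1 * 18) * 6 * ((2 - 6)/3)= 2080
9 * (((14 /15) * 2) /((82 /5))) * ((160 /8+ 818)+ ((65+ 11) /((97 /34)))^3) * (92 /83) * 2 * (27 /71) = 3759633223260768 /220513661549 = 17049.43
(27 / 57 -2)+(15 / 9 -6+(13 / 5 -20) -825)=-241754 / 285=-848.26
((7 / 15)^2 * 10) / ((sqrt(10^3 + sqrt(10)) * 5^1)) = 98 / (225 * sqrt(sqrt(10) + 1000)) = 0.01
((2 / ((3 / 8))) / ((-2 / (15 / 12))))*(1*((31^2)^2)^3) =-7876627837885497610 / 3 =-2625542612628499203.33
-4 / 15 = -0.27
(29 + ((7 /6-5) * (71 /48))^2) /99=5072065 /8211456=0.62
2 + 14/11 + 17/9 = 511/99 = 5.16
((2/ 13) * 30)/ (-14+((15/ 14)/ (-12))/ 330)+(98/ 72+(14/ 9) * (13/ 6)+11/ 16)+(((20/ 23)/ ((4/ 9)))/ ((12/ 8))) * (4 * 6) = 48649582699/ 1336759632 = 36.39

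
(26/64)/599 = 13/19168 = 0.00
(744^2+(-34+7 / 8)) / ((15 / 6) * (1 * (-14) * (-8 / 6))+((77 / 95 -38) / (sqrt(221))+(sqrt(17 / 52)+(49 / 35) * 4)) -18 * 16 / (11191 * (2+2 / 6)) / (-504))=3437992382333973128343 * sqrt(221) / 130530559417691015980+346050592221969239351838 / 32632639854422753995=10995.98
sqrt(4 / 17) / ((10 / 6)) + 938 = 938.29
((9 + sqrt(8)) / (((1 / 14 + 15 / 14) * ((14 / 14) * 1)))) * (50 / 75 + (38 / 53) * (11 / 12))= 2947 * sqrt(2) / 1272 + 8841 / 848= 13.70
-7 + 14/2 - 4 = -4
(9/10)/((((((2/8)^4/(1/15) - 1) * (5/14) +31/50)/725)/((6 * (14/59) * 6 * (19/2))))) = 279925632000/1500193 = 186593.08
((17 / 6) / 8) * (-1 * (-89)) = 1513 / 48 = 31.52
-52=-52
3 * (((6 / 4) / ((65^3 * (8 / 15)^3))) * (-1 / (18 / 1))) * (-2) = 27 / 2249728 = 0.00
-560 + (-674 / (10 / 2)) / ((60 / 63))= -35077 / 50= -701.54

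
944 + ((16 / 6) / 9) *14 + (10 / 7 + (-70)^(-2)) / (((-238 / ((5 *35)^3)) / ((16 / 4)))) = -117271475 / 918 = -127746.70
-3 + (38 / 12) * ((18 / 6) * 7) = 127 / 2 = 63.50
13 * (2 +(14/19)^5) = 28.82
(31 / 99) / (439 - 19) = 31 / 41580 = 0.00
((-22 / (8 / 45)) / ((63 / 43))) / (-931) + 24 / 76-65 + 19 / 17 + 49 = -6415055 / 443156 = -14.48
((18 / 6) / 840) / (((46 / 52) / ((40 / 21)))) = 26 / 3381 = 0.01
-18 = -18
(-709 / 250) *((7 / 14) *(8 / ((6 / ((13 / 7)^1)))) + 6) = -53884 / 2625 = -20.53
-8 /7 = -1.14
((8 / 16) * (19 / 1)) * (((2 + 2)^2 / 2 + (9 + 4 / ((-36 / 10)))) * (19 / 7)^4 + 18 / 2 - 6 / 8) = 1429877471 / 172872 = 8271.31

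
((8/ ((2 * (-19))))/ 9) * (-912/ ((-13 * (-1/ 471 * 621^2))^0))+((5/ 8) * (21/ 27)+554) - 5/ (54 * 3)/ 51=19029661/ 33048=575.82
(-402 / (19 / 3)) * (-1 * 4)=4824 / 19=253.89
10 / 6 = 5 / 3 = 1.67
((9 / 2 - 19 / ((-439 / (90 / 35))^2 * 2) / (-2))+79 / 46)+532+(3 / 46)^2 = 538.22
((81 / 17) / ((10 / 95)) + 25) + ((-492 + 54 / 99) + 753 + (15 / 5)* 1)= 125219 / 374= 334.81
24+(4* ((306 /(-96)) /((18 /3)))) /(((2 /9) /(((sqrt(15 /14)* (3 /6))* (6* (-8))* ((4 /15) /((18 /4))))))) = 34* sqrt(210) /35+24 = 38.08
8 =8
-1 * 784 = -784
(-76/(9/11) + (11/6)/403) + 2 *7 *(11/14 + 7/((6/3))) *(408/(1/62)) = 11009157257/7254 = 1517667.12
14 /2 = 7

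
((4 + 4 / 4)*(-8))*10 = -400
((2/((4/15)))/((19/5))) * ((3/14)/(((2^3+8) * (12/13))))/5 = 0.01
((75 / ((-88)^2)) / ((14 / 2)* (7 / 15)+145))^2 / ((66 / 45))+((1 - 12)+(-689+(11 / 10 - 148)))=-27632811372349725549 / 32628186766376960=-846.90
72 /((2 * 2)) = 18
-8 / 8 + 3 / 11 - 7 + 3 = -4.73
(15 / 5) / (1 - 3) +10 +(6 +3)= 35 / 2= 17.50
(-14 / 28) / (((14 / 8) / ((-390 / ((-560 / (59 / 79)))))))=-2301 / 15484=-0.15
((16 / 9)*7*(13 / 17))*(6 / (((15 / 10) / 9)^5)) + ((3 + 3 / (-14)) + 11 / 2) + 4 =444006.64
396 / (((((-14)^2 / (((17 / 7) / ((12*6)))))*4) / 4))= 187 / 2744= 0.07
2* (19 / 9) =38 / 9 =4.22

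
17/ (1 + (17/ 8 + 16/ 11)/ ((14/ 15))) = 2992/ 851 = 3.52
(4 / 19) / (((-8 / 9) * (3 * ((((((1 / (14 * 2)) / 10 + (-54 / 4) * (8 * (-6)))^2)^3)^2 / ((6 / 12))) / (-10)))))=1741636988169093120000000000000 / 24186819890772853850566194064653367792781740330039317599888382739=0.00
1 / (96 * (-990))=-1 / 95040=-0.00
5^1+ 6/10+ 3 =43/5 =8.60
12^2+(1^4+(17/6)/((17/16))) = 443/3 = 147.67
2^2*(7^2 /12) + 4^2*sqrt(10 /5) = 49 /3 + 16*sqrt(2) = 38.96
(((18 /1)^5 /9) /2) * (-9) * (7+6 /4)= -8030664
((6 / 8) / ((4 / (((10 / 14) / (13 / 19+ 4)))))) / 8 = 285 / 79744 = 0.00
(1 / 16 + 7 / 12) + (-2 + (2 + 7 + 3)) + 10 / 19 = 10189 / 912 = 11.17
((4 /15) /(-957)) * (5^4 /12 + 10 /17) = -2149 /146421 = -0.01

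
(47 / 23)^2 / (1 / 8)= 17672 / 529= 33.41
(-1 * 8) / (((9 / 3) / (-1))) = 8 / 3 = 2.67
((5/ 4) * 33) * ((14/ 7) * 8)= 660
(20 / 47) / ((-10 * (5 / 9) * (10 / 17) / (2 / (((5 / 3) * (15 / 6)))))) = -1836 / 29375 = -0.06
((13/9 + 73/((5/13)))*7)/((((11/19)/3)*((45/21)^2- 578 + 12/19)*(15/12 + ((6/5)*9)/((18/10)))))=-4262482952/2551625175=-1.67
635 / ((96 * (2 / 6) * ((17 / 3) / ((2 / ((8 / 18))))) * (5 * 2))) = 3429 / 2176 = 1.58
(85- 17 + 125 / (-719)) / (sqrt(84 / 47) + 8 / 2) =2292049 / 120073- 48767*sqrt(987) / 240146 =12.71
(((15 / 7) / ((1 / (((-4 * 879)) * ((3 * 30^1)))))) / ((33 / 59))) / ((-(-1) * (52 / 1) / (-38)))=886823100 / 1001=885937.16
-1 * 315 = -315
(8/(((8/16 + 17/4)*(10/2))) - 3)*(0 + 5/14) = -253/266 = -0.95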